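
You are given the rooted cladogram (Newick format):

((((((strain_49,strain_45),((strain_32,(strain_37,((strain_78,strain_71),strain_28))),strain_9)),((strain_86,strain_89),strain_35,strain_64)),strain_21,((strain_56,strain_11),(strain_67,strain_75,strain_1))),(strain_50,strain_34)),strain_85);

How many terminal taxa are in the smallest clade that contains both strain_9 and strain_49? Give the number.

The MRCA of strain_9 and strain_49 is the node subtending ((strain_49,strain_45),((strain_32,(strain_37,((strain_78,strain_71),strain_28))),strain_9)).
That clade contains 8 terminal taxa: strain_28, strain_32, strain_37, strain_45, strain_49, strain_71, strain_78, strain_9.

8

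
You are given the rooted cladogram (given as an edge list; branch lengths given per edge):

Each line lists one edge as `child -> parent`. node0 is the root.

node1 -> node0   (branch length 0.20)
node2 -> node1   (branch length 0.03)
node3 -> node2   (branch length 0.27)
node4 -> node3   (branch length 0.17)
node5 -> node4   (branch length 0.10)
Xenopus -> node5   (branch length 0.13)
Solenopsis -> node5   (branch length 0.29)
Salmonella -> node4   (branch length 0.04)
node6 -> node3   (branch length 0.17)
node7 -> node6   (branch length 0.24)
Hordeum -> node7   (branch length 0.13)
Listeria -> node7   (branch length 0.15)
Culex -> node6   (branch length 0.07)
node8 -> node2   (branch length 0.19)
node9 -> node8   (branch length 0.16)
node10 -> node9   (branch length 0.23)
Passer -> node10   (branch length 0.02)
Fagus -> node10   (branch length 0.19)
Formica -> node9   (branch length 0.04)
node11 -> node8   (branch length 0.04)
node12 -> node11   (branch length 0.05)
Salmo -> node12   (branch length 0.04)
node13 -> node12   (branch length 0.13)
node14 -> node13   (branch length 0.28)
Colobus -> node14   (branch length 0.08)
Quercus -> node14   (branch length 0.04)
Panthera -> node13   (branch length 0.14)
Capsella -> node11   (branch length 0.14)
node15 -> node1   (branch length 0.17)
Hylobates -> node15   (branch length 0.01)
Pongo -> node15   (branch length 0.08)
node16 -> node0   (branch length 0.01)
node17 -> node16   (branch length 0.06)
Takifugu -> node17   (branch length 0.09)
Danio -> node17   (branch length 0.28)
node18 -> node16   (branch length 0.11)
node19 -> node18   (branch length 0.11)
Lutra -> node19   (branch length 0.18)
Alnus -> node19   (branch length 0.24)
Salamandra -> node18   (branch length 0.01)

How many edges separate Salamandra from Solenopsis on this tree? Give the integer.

The MRCA of Salamandra and Solenopsis is the root of the tree.
From Salamandra up to that node: 3 branches. From Solenopsis up to the same node: 6 branches. Total: 3 + 6 = 9.

9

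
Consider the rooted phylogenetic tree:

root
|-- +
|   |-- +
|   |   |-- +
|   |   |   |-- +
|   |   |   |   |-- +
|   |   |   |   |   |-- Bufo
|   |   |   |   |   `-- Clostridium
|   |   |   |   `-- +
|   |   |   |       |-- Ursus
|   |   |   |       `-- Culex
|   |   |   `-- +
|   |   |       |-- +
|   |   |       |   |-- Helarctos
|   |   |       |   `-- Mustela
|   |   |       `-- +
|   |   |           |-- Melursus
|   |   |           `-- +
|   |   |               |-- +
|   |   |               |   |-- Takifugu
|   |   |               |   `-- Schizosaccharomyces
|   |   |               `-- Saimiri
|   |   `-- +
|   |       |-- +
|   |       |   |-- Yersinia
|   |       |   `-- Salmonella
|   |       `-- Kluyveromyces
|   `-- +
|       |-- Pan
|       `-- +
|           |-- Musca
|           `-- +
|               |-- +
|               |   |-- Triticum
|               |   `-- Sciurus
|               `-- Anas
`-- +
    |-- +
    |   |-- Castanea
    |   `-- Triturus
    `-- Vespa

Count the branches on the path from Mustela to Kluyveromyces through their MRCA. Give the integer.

6

The MRCA of Mustela and Kluyveromyces is the node subtending ((((Bufo,Clostridium),(Ursus,Culex)),((Helarctos,Mustela),(Melursus,((Takifugu,Schizosaccharomyces),Saimiri)))),((Yersinia,Salmonella),Kluyveromyces)).
From Mustela up to that node: 4 branches. From Kluyveromyces up to the same node: 2 branches. Total: 4 + 2 = 6.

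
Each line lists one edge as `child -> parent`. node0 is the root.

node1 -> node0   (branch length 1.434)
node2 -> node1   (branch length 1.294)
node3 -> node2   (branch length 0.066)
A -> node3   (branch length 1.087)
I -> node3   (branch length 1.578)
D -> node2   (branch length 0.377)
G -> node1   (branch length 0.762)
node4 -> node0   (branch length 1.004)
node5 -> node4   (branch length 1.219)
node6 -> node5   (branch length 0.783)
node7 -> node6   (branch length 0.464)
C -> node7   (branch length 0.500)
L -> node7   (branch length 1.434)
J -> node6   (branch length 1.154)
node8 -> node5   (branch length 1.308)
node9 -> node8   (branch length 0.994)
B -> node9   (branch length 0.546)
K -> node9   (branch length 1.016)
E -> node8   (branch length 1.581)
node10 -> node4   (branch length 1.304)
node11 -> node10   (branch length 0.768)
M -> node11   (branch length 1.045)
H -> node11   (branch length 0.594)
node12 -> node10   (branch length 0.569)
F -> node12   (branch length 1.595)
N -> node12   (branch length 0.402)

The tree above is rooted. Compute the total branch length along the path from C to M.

6.083

The path runs C → … → MRCA → … → M; the MRCA is the node subtending ((((C,L),J),((B,K),E)),((M,H),(F,N))).
Branch lengths along that path: 0.500 + 0.464 + 0.783 + 1.219 + 1.304 + 0.768 + 1.045 = 6.083.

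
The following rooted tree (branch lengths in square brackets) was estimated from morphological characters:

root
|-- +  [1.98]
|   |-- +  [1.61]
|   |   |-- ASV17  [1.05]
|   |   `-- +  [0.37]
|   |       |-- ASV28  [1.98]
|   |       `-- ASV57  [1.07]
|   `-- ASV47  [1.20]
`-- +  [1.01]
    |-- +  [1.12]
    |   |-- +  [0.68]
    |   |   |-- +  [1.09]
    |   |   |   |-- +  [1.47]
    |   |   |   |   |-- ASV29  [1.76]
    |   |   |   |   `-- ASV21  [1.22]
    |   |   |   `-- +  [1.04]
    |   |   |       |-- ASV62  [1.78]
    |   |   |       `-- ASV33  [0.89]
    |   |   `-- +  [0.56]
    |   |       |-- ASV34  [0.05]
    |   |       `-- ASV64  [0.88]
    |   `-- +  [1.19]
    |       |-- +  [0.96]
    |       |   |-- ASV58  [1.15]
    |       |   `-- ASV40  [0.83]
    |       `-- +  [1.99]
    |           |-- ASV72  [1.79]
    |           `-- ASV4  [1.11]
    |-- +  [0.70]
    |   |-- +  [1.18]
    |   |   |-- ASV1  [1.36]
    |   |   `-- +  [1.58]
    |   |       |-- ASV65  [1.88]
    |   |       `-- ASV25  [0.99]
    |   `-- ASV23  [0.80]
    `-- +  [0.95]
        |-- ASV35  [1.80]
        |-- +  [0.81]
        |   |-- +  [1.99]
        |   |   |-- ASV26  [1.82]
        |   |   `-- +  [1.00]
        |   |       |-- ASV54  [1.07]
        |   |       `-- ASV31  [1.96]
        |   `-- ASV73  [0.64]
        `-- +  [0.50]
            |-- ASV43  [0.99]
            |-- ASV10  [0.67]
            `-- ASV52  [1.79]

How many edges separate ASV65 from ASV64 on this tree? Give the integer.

8

The MRCA of ASV65 and ASV64 is the node subtending (((((ASV29,ASV21),(ASV62,ASV33)),(ASV34,ASV64)),((ASV58,ASV40),(ASV72,ASV4))),((ASV1,(ASV65,ASV25)),ASV23),(ASV35,((ASV26,(ASV54,ASV31)),ASV73),(ASV43,ASV10,ASV52))).
From ASV65 up to that node: 4 branches. From ASV64 up to the same node: 4 branches. Total: 4 + 4 = 8.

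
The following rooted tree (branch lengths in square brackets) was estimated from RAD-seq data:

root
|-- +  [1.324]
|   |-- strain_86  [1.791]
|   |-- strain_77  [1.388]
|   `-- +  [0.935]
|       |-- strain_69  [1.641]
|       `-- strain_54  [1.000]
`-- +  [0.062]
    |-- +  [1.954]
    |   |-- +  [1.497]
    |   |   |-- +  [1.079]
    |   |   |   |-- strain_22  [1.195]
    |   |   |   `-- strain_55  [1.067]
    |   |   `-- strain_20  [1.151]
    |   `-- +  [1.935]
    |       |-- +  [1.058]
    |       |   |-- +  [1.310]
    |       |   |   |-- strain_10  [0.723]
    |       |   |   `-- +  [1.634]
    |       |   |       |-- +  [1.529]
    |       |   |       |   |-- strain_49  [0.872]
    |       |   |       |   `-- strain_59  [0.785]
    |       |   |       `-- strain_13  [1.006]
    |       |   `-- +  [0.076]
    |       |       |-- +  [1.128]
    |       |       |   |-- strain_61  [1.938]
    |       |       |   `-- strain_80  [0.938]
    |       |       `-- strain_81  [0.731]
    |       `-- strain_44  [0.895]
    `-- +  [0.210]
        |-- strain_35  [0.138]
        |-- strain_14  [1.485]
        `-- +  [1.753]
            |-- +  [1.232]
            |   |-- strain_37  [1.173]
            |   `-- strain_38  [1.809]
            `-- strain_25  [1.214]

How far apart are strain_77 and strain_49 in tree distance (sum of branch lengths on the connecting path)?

13.066

The path runs strain_77 → … → MRCA → … → strain_49; the MRCA is the root of the tree.
Branch lengths along that path: 1.388 + 1.324 + 0.062 + 1.954 + 1.935 + 1.058 + 1.310 + 1.634 + 1.529 + 0.872 = 13.066.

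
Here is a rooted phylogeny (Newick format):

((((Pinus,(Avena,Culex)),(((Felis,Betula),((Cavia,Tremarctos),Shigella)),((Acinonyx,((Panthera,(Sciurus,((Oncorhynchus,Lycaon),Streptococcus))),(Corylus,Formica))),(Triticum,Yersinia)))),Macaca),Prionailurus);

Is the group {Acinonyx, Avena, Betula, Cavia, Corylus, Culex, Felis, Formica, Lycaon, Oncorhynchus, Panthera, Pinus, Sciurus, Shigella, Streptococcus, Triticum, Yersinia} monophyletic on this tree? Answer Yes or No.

No

The MRCA of the listed taxa subtends ((Pinus,(Avena,Culex)),(((Felis,Betula),((Cavia,Tremarctos),Shigella)),((Acinonyx,((Panthera,(Sciurus,((Oncorhynchus,Lycaon),Streptococcus))),(Corylus,Formica))),(Triticum,Yersinia)))).
That clade also contains Tremarctos, which is not in the proposed group, so the group is not monophyletic.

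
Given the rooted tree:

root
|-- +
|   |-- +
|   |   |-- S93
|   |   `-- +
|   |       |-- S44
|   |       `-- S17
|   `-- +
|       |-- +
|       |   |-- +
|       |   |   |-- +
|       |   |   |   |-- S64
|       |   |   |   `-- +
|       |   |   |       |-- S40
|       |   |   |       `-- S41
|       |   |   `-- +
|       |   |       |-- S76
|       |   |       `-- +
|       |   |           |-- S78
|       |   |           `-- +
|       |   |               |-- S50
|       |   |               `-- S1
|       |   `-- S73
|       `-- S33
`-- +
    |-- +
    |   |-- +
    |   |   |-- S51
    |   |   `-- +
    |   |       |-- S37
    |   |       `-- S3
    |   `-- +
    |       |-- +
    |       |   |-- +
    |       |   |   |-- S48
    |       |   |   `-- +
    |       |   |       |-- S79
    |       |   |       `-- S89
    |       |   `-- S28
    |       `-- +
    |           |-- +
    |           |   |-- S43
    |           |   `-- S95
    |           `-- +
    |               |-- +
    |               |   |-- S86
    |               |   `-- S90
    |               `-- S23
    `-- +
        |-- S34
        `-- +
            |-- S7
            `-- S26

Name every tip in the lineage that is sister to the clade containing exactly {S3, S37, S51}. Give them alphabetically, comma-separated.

The clade containing exactly {S3, S37, S51} attaches to the tree at the node subtending ((S51,(S37,S3)),(((S48,(S79,S89)),S28),((S43,S95),((S86,S90),S23)))).
The other lineage descending from that same node — the sister group — is (((S48,(S79,S89)),S28),((S43,S95),((S86,S90),S23))); its 9 tips in alphabetical order are the answer.

S23, S28, S43, S48, S79, S86, S89, S90, S95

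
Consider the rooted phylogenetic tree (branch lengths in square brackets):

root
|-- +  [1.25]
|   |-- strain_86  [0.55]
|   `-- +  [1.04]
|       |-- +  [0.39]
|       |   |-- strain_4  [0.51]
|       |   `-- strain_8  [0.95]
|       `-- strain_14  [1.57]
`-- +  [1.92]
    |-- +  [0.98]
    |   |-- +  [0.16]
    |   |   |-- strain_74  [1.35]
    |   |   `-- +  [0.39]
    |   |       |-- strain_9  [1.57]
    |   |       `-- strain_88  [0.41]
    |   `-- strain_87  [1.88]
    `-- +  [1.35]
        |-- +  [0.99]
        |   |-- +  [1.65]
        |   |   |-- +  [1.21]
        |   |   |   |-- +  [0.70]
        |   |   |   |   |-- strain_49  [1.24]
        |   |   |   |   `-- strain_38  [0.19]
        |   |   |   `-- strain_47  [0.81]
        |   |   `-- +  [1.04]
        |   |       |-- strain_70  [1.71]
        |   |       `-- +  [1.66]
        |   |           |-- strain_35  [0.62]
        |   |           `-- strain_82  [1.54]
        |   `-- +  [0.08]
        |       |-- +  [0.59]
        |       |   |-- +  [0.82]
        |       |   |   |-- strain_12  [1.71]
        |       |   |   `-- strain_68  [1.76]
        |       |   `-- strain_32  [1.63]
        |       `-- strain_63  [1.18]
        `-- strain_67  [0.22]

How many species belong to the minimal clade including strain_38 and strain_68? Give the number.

The MRCA of strain_38 and strain_68 is the node subtending ((((strain_49,strain_38),strain_47),(strain_70,(strain_35,strain_82))),(((strain_12,strain_68),strain_32),strain_63)).
That clade contains 10 terminal taxa: strain_12, strain_32, strain_35, strain_38, strain_47, strain_49, strain_63, strain_68, strain_70, strain_82.

10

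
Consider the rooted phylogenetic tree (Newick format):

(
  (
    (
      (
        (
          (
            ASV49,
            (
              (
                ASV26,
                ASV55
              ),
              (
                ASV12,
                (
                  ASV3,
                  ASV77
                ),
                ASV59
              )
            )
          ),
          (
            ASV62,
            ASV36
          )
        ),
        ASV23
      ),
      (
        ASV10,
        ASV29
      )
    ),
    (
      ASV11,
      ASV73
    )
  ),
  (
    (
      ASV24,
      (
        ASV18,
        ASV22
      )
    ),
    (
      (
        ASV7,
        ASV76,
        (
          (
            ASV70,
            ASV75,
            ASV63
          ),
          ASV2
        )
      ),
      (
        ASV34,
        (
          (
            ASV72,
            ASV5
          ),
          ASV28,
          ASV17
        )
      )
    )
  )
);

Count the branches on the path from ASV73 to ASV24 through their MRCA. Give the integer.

The MRCA of ASV73 and ASV24 is the root of the tree.
From ASV73 up to that node: 3 branches. From ASV24 up to the same node: 3 branches. Total: 3 + 3 = 6.

6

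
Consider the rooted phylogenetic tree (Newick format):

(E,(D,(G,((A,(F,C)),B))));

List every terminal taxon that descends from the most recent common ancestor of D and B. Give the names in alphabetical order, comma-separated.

A, B, C, D, F, G

Tracing D: it sits inside (D,(G,((A,(F,C)),B))).
Tracing B: it sits inside ((A,(F,C)),B).
The smallest clade enclosing both is (D,(G,((A,(F,C)),B))); the answer is its 6 terminal taxa in alphabetical order.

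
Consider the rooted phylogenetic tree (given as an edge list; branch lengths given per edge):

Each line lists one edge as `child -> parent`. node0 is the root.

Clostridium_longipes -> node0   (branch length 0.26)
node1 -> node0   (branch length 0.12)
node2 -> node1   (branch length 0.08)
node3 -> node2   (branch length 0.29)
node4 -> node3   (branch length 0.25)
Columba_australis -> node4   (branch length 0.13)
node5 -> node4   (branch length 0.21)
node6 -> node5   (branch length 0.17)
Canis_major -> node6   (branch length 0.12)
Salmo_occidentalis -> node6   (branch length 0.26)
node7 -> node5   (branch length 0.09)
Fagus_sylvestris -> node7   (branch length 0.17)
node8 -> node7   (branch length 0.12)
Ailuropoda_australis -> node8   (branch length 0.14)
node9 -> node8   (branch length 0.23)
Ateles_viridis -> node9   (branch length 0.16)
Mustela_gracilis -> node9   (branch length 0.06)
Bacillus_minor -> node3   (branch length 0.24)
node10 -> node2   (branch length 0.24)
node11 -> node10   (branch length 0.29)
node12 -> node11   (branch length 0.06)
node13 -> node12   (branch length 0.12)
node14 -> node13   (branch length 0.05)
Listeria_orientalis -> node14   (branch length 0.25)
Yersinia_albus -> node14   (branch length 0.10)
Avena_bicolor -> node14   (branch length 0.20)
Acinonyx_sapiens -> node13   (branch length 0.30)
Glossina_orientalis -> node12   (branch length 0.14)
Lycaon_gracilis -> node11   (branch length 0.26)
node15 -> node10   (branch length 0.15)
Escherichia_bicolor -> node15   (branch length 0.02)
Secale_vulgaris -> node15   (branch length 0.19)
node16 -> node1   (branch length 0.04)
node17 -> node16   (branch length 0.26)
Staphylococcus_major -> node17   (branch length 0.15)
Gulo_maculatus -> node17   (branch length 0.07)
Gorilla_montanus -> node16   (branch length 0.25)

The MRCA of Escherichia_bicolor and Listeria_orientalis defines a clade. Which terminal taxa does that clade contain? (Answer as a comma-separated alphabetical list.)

Acinonyx_sapiens, Avena_bicolor, Escherichia_bicolor, Glossina_orientalis, Listeria_orientalis, Lycaon_gracilis, Secale_vulgaris, Yersinia_albus

Tracing Escherichia_bicolor: it sits inside (Escherichia_bicolor,Secale_vulgaris).
Tracing Listeria_orientalis: it sits inside (Listeria_orientalis,Yersinia_albus,Avena_bicolor).
The smallest clade enclosing both is (((((Listeria_orientalis,Yersinia_albus,Avena_bicolor),Acinonyx_sapiens),Glossina_orientalis),Lycaon_gracilis),(Escherichia_bicolor,Secale_vulgaris)); the answer is its 8 terminal taxa in alphabetical order.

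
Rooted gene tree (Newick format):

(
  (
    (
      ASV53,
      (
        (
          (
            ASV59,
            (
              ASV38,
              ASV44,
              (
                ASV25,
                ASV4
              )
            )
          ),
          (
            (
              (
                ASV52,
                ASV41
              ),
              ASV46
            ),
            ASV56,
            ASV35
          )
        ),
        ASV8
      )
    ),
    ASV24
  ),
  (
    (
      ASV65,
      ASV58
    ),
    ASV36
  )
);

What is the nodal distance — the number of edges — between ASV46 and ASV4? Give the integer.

7

The MRCA of ASV46 and ASV4 is the node subtending ((ASV59,(ASV38,ASV44,(ASV25,ASV4))),(((ASV52,ASV41),ASV46),ASV56,ASV35)).
From ASV46 up to that node: 3 branches. From ASV4 up to the same node: 4 branches. Total: 3 + 4 = 7.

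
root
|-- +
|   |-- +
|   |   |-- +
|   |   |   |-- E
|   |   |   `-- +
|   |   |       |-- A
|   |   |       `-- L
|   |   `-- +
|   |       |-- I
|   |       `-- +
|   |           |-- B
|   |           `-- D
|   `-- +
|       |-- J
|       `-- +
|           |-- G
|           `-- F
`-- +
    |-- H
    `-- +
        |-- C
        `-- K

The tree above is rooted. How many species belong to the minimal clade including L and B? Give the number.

6

The MRCA of L and B is the node subtending ((E,(A,L)),(I,(B,D))).
That clade contains 6 terminal taxa: A, B, D, E, I, L.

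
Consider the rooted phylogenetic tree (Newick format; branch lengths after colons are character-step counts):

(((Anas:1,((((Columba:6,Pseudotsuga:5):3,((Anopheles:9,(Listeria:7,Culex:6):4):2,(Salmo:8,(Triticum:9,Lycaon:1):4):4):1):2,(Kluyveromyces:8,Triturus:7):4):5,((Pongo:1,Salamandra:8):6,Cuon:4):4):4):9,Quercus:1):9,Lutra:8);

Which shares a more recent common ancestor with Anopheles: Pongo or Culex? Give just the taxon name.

The MRCA of Anopheles and Culex subtends (Anopheles,(Listeria,Culex)) (3 taxa).
The MRCA of Anopheles and Pongo subtends ((((Columba,Pseudotsuga),((Anopheles,(Listeria,Culex)),(Salmo,(Triticum,Lycaon)))),(Kluyveromyces,Triturus)),((Pongo,Salamandra),Cuon)) (13 taxa).
The first is nested inside the second, so Anopheles shares a more recent common ancestor with Culex.

Culex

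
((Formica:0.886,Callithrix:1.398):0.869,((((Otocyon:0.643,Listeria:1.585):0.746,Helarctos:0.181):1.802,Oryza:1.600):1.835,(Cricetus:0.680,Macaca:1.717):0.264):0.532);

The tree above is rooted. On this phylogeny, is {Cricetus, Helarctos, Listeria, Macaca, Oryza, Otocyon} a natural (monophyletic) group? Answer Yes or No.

Yes

The most recent common ancestor of these taxa subtends ((((Otocyon,Listeria),Helarctos),Oryza),(Cricetus,Macaca)).
That clade has exactly 6 tips — every listed taxon and nothing else — so the group is monophyletic.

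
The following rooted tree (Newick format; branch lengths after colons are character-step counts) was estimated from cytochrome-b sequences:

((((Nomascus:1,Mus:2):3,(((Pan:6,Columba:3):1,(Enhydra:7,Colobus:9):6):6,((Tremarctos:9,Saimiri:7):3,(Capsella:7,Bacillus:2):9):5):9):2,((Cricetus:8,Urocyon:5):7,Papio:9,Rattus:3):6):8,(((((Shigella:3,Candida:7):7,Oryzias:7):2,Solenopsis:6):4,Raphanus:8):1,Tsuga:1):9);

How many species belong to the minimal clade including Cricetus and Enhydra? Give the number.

The MRCA of Cricetus and Enhydra is the node subtending (((Nomascus,Mus),(((Pan,Columba),(Enhydra,Colobus)),((Tremarctos,Saimiri),(Capsella,Bacillus)))),((Cricetus,Urocyon),Papio,Rattus)).
That clade contains 14 terminal taxa: Bacillus, Capsella, Colobus, Columba, Cricetus, Enhydra, Mus, Nomascus, Pan, Papio, Rattus, Saimiri, Tremarctos, Urocyon.

14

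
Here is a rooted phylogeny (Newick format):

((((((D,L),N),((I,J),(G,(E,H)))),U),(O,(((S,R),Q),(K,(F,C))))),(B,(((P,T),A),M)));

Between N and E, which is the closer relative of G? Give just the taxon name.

E

The MRCA of G and E subtends (G,(E,H)) (3 taxa).
The MRCA of G and N subtends (((D,L),N),((I,J),(G,(E,H)))) (8 taxa).
The first is nested inside the second, so G shares a more recent common ancestor with E.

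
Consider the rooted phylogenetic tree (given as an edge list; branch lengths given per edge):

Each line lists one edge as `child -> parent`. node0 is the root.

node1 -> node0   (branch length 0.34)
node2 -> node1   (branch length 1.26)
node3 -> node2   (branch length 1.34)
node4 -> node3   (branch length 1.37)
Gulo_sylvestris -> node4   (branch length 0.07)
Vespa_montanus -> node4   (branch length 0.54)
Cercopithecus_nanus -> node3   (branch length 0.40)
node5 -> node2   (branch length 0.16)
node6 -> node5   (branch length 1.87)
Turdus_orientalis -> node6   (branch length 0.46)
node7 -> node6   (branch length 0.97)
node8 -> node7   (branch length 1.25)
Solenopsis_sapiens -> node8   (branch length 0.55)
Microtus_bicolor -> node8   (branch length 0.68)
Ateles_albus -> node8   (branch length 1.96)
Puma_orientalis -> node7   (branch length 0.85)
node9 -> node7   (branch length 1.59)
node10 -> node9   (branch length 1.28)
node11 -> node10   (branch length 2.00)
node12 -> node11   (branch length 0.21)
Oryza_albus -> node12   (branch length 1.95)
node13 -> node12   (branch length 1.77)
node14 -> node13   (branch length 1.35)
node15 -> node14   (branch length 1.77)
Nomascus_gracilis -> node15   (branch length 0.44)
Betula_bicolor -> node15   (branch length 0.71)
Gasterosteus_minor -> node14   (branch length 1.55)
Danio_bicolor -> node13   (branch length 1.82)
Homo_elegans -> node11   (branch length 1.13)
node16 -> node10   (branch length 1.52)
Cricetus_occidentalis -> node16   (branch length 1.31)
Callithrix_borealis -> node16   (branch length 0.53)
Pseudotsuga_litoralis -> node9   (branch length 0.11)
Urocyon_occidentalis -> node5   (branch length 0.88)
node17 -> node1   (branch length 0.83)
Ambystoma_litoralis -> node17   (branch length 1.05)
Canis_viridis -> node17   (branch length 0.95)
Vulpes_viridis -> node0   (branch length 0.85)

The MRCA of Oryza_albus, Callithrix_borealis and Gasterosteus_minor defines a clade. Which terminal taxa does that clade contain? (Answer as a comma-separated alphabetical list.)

Betula_bicolor, Callithrix_borealis, Cricetus_occidentalis, Danio_bicolor, Gasterosteus_minor, Homo_elegans, Nomascus_gracilis, Oryza_albus

Tracing Oryza_albus: it sits inside (Oryza_albus,(((Nomascus_gracilis,Betula_bicolor),Gasterosteus_minor),Danio_bicolor)).
Tracing Callithrix_borealis: it sits inside (Cricetus_occidentalis,Callithrix_borealis).
Tracing Gasterosteus_minor: it sits inside ((Nomascus_gracilis,Betula_bicolor),Gasterosteus_minor).
The smallest clade enclosing all 3 is (((Oryza_albus,(((Nomascus_gracilis,Betula_bicolor),Gasterosteus_minor),Danio_bicolor)),Homo_elegans),(Cricetus_occidentalis,Callithrix_borealis)); the answer is its 8 terminal taxa in alphabetical order.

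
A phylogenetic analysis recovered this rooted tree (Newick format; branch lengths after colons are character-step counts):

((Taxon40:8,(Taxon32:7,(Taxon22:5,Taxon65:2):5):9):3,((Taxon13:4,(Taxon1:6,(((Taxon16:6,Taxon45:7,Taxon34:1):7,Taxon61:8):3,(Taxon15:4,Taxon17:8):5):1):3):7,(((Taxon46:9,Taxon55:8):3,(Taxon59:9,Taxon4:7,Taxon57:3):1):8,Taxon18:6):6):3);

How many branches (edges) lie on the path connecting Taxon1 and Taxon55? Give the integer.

7

The MRCA of Taxon1 and Taxon55 is the node subtending ((Taxon13,(Taxon1,(((Taxon16,Taxon45,Taxon34),Taxon61),(Taxon15,Taxon17)))),(((Taxon46,Taxon55),(Taxon59,Taxon4,Taxon57)),Taxon18)).
From Taxon1 up to that node: 3 branches. From Taxon55 up to the same node: 4 branches. Total: 3 + 4 = 7.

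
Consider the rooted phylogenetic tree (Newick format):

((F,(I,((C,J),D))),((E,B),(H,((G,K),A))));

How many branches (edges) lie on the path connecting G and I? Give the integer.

The MRCA of G and I is the root of the tree.
From G up to that node: 5 branches. From I up to the same node: 3 branches. Total: 5 + 3 = 8.

8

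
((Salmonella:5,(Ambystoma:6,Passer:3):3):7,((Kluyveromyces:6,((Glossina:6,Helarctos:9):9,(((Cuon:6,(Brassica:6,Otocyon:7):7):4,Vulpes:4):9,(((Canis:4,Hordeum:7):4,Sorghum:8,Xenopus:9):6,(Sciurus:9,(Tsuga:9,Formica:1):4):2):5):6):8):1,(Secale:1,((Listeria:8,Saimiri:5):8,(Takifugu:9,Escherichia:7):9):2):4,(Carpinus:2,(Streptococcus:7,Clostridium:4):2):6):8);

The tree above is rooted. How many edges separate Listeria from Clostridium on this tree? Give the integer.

The MRCA of Listeria and Clostridium is the node subtending ((Kluyveromyces,((Glossina,Helarctos),(((Cuon,(Brassica,Otocyon)),Vulpes),(((Canis,Hordeum),Sorghum,Xenopus),(Sciurus,(Tsuga,Formica)))))),(Secale,((Listeria,Saimiri),(Takifugu,Escherichia))),(Carpinus,(Streptococcus,Clostridium))).
From Listeria up to that node: 4 branches. From Clostridium up to the same node: 3 branches. Total: 4 + 3 = 7.

7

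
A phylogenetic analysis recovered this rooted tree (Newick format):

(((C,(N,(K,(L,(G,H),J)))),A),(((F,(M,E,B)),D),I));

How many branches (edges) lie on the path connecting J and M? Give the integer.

The MRCA of J and M is the root of the tree.
From J up to that node: 6 branches. From M up to the same node: 5 branches. Total: 6 + 5 = 11.

11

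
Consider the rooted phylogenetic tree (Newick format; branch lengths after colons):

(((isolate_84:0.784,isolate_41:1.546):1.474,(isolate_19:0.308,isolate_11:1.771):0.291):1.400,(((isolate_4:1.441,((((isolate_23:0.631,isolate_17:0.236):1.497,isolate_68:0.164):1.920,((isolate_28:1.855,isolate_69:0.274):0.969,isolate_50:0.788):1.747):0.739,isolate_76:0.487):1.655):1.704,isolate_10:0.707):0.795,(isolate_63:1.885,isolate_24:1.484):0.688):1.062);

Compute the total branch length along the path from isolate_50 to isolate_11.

The path runs isolate_50 → … → MRCA → … → isolate_11; the MRCA is the root of the tree.
Branch lengths along that path: 0.788 + 1.747 + 0.739 + 1.655 + 1.704 + 0.795 + 1.062 + 1.400 + 0.291 + 1.771 = 11.952.

11.952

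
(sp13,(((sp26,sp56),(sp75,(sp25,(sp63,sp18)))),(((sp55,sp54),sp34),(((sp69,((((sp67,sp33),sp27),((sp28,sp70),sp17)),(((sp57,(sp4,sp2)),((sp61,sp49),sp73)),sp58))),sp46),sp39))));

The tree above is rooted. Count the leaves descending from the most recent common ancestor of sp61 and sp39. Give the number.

16

The MRCA of sp61 and sp39 is the node subtending (((sp69,((((sp67,sp33),sp27),((sp28,sp70),sp17)),(((sp57,(sp4,sp2)),((sp61,sp49),sp73)),sp58))),sp46),sp39).
That clade contains 16 terminal taxa: sp17, sp2, sp27, sp28, sp33, sp39, sp4, sp46, sp49, sp57, sp58, sp61, sp67, sp69, sp70, sp73.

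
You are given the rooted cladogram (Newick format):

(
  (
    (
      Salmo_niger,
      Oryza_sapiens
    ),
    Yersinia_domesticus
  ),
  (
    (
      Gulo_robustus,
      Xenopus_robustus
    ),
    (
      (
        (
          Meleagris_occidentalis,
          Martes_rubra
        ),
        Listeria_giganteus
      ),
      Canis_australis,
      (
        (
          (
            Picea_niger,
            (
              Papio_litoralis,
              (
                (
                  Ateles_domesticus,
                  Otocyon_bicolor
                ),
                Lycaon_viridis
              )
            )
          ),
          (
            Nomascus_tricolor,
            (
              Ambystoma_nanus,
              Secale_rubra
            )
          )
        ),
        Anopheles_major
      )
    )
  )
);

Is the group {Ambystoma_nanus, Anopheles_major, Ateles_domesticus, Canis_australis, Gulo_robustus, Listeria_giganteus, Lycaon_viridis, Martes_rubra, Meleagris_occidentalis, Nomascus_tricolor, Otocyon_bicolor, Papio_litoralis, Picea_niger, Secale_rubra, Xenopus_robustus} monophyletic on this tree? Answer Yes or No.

The most recent common ancestor of these taxa subtends ((Gulo_robustus,Xenopus_robustus),(((Meleagris_occidentalis,Martes_rubra),Listeria_giganteus),Canis_australis,(((Picea_niger,(Papio_litoralis,((Ateles_domesticus,Otocyon_bicolor),Lycaon_viridis))),(Nomascus_tricolor,(Ambystoma_nanus,Secale_rubra))),Anopheles_major))).
That clade has exactly 15 tips — every listed taxon and nothing else — so the group is monophyletic.

Yes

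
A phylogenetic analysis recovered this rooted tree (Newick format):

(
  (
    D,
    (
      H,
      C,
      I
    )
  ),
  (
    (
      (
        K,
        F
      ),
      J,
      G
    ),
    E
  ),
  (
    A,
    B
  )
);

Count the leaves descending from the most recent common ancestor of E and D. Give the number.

11

The MRCA of E and D is the root, so the clade is the entire tree.
That clade contains 11 terminal taxa: A, B, C, D, E, F, G, H, I, J, K.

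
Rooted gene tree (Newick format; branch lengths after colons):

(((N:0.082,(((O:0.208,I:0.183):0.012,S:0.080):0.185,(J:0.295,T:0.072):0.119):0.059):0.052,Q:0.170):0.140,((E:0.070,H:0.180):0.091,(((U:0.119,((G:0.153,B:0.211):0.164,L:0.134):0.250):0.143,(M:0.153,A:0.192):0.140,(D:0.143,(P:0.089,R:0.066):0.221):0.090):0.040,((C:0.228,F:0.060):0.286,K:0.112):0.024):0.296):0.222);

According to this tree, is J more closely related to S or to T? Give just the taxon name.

T

The MRCA of J and T subtends (J,T) (2 taxa).
The MRCA of J and S subtends (((O,I),S),(J,T)) (5 taxa).
The first is nested inside the second, so J shares a more recent common ancestor with T.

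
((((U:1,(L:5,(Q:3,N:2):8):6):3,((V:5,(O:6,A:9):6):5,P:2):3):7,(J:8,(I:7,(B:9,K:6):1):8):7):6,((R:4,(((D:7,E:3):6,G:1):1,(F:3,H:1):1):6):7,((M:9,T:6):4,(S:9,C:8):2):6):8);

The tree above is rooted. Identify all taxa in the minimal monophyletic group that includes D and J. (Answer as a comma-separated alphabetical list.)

A, B, C, D, E, F, G, H, I, J, K, L, M, N, O, P, Q, R, S, T, U, V

Tracing D: it sits inside (D,E).
Tracing J: it sits inside (J,(I,(B,K))).
The smallest clade enclosing both is the whole tree (their MRCA is the root), so the answer is all 22 tips in alphabetical order.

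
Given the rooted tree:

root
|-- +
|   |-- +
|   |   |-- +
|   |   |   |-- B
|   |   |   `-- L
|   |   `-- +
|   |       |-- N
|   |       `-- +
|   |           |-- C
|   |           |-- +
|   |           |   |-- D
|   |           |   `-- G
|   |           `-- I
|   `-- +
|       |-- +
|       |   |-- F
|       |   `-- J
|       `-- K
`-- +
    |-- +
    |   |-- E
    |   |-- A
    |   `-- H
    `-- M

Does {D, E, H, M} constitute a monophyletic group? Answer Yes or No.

The MRCA of the listed taxa is the root, so the smallest clade containing them is the whole tree.
That clade also contains A, B, C, F, G, I, J, K, L, N, which are not in the proposed group, so the group is not monophyletic.

No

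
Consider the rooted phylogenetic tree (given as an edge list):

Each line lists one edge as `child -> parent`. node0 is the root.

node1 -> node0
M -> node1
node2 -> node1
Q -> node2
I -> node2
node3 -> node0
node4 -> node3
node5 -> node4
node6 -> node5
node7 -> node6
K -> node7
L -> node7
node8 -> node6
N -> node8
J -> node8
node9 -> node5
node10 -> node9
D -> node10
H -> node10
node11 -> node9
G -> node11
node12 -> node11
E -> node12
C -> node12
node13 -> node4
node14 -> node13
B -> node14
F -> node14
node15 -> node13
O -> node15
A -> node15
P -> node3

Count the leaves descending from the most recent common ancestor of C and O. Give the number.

13

The MRCA of C and O is the node subtending ((((K,L),(N,J)),((D,H),(G,(E,C)))),((B,F),(O,A))).
That clade contains 13 terminal taxa: A, B, C, D, E, F, G, H, J, K, L, N, O.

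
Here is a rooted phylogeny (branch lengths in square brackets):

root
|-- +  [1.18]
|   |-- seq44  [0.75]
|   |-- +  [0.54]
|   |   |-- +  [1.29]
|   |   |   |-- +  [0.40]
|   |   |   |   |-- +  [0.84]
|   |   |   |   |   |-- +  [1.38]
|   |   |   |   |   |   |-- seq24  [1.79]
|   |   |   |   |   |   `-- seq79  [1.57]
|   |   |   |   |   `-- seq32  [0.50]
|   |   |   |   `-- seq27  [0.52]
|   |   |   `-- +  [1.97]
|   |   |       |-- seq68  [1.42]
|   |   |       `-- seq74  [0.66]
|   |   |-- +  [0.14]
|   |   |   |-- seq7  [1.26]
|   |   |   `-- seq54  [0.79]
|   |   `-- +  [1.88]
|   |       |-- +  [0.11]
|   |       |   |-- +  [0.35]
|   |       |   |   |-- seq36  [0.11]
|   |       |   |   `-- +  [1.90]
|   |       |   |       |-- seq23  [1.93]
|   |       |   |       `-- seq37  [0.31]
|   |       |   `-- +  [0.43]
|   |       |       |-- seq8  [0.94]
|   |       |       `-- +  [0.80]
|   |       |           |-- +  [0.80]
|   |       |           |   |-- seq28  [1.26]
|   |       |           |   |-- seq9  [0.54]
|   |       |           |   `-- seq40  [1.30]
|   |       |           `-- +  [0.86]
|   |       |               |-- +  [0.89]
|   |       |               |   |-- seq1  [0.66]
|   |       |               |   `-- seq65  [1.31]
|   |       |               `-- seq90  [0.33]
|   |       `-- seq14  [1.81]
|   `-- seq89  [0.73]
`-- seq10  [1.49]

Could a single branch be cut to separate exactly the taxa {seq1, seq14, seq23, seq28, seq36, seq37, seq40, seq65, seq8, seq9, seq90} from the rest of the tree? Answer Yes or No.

Yes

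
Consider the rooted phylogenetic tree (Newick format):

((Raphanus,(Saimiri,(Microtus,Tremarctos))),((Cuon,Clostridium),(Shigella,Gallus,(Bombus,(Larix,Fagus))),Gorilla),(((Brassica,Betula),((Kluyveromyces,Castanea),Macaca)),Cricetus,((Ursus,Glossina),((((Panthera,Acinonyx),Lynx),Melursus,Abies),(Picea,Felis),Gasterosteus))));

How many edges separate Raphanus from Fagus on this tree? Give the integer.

7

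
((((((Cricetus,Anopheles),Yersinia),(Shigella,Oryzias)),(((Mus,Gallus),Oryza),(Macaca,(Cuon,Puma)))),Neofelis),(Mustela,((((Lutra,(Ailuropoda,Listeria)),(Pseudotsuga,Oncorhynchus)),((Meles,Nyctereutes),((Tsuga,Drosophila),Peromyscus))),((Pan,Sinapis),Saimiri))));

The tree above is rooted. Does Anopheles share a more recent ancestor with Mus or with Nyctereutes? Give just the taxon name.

The MRCA of Anopheles and Mus subtends ((((Cricetus,Anopheles),Yersinia),(Shigella,Oryzias)),(((Mus,Gallus),Oryza),(Macaca,(Cuon,Puma)))) (11 taxa).
The MRCA of Anopheles and Nyctereutes is the root, subtending the entire tree (26 taxa).
The first is nested inside the second, so Anopheles shares a more recent common ancestor with Mus.

Mus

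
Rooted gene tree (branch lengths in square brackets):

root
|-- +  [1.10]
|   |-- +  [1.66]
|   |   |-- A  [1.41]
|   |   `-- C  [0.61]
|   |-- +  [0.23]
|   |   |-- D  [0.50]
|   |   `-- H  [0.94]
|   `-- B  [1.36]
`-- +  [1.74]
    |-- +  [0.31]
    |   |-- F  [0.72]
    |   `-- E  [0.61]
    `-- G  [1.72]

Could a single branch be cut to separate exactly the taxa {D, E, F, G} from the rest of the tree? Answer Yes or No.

No

The MRCA of the listed taxa is the root, so the smallest clade containing them is the whole tree.
That clade also contains A, B, C, H, which are not in the proposed group, so the group is not monophyletic.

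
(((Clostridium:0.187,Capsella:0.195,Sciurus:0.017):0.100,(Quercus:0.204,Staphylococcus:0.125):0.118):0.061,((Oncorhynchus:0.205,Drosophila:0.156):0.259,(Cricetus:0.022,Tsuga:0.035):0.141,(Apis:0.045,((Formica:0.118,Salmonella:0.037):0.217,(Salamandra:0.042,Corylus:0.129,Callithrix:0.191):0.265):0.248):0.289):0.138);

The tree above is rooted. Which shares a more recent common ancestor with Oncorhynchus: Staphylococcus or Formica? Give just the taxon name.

The MRCA of Oncorhynchus and Formica subtends ((Oncorhynchus,Drosophila),(Cricetus,Tsuga),(Apis,((Formica,Salmonella),(Salamandra,Corylus,Callithrix)))) (10 taxa).
The MRCA of Oncorhynchus and Staphylococcus is the root, subtending the entire tree (15 taxa).
The first is nested inside the second, so Oncorhynchus shares a more recent common ancestor with Formica.

Formica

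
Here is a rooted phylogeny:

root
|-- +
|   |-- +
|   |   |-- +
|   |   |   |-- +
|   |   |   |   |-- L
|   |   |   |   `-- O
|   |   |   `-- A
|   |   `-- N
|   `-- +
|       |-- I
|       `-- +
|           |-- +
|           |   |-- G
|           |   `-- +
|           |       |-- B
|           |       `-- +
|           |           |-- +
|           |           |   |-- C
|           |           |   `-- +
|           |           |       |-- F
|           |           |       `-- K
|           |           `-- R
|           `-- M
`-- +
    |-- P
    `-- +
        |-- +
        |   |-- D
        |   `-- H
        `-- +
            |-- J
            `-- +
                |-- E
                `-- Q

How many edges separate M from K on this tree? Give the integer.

The MRCA of M and K is the node subtending ((G,(B,((C,(F,K)),R))),M).
From M up to that node: 1 branch. From K up to the same node: 6 branches. Total: 1 + 6 = 7.

7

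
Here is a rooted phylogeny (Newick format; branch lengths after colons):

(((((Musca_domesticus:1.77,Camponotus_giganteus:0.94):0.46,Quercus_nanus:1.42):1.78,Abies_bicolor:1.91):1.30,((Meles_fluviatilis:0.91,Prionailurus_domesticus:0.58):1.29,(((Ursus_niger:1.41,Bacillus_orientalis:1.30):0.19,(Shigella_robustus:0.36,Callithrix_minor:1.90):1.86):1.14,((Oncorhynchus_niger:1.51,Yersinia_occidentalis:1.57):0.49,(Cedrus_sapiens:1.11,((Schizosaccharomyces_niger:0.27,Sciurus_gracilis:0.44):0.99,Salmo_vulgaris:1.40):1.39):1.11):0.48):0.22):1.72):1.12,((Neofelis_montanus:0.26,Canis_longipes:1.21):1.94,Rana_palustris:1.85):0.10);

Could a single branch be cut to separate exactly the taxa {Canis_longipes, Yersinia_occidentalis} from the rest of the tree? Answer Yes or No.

The MRCA of the listed taxa is the root, so the smallest clade containing them is the whole tree.
That clade also contains Abies_bicolor, Bacillus_orientalis, Callithrix_minor, Camponotus_giganteus, Cedrus_sapiens, Meles_fluviatilis, Musca_domesticus, Neofelis_montanus, Oncorhynchus_niger, Prionailurus_domesticus, Quercus_nanus, Rana_palustris, Salmo_vulgaris, Schizosaccharomyces_niger, Sciurus_gracilis, Shigella_robustus, Ursus_niger, which are not in the proposed group, so the group is not monophyletic.

No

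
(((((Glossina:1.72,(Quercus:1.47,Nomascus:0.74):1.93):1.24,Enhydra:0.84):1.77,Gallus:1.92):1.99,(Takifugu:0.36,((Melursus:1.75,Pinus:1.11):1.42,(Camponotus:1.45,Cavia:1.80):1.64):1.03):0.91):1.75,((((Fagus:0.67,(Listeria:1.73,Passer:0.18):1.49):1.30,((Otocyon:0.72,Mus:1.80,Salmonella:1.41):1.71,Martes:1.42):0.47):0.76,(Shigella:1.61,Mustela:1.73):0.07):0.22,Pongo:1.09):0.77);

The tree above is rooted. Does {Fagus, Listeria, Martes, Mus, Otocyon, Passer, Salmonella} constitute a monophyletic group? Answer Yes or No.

The most recent common ancestor of these taxa subtends ((Fagus,(Listeria,Passer)),((Otocyon,Mus,Salmonella),Martes)).
That clade has exactly 7 tips — every listed taxon and nothing else — so the group is monophyletic.

Yes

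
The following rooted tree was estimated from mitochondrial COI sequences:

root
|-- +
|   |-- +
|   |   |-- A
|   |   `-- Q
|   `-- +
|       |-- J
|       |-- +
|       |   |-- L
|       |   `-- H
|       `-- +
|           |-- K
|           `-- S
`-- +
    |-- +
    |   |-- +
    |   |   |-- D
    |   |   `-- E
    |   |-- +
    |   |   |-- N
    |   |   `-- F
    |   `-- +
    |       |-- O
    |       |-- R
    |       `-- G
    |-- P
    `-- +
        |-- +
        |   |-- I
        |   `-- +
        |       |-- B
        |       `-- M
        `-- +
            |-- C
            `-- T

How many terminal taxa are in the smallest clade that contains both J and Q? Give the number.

7

The MRCA of J and Q is the node subtending ((A,Q),(J,(L,H),(K,S))).
That clade contains 7 terminal taxa: A, H, J, K, L, Q, S.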